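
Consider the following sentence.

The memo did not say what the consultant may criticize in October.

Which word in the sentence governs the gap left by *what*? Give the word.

criticize

Underlying clause: The consultant may criticize what in October.
'what' functions as the direct object of 'criticize'. It moves to the left edge, and the trace sits right after 'criticize':
The memo did not say what the consultant may criticize ___ in October.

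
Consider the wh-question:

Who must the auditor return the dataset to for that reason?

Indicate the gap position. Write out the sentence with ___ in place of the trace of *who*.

Pre-movement form: The auditor must return the dataset to who for that reason.
'who' is the object of the preposition 'to' (recipient of 'return'). The gap is right after 'to'.

Who must the auditor return the dataset to ___ for that reason?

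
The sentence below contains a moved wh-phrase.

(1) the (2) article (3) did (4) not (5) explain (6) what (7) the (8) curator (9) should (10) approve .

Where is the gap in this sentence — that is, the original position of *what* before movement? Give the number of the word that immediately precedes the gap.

10

Underlying clause: The curator should approve what.
The filler 'what' is interpreted as the direct object of 'approve'. Wh-movement fronts it, leaving a gap right after 'approve':
The article did not explain what the curator should approve ___.
'approve' is word 10.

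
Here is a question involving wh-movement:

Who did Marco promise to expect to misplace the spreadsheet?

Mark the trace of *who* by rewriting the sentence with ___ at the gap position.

Who did Marco promise to expect ___ to misplace the spreadsheet?

Before movement: Marco did promise to expect who to misplace the spreadsheet.
'who' is the direct object of 'expect'. The gap is right after 'expect'.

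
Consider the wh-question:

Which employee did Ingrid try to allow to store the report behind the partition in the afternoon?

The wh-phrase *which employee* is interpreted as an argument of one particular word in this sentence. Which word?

allow

Before movement: Ingrid did try to allow which employee to store the report behind the partition in the afternoon.
'which employee' is the direct object of 'allow'. Wh-movement fronts it, leaving a gap right after 'allow':
Which employee did Ingrid try to allow ___ to store the report behind the partition in the afternoon?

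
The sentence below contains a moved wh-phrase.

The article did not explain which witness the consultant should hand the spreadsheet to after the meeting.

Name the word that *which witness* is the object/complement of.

to

Before movement: The consultant should hand the spreadsheet to which witness after the meeting.
'which witness' functions as the object of the preposition 'to' (recipient of 'hand'). Fronting leaves a gap immediately after 'to':
The article did not explain which witness the consultant should hand the spreadsheet to ___ after the meeting.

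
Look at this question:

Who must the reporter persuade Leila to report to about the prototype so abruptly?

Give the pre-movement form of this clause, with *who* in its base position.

The reporter must persuade Leila to report to who about the prototype so abruptly.

'who' functions as the object of the preposition 'to'. Fronting leaves a gap immediately after 'to':
Who must the reporter persuade Leila to report to ___ about the prototype so abruptly?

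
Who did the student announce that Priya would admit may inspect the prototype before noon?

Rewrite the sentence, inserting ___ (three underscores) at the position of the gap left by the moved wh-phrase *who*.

Underlying clause: The student did announce that Priya would admit who may inspect the prototype before noon.
'who' functions as the subject of the clause embedded under 'admit'. The gap is right after 'admit'.

Who did the student announce that Priya would admit ___ may inspect the prototype before noon?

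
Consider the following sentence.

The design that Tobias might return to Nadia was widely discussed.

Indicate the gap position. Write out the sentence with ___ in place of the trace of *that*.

'that' is the direct object of 'return'. The gap is right after 'return'.

The design that Tobias might return ___ to Nadia was widely discussed.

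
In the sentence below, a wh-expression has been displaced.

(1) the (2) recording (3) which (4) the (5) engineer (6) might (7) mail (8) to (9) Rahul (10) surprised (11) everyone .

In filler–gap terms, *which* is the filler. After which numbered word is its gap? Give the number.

7

'which' is the direct object of 'mail'. Wh-movement fronts it, leaving a gap right after 'mail':
The recording which the engineer might mail ___ to Rahul surprised everyone.
'mail' is word 7.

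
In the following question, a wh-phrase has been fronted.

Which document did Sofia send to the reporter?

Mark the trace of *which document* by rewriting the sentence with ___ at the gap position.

Before movement: Sofia did send which document to the reporter.
'which document' functions as the direct object of 'send'. The gap is right after 'send'.

Which document did Sofia send ___ to the reporter?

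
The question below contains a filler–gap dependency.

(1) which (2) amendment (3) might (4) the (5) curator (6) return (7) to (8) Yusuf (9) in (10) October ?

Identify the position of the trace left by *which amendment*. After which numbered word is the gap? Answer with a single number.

6

Underlying clause: The curator might return which amendment to Yusuf in October.
The filler 'which amendment' is interpreted as the direct object of 'return'. It moves to the left edge, and the trace sits right after 'return':
Which amendment might the curator return ___ to Yusuf in October?
'return' is word 6.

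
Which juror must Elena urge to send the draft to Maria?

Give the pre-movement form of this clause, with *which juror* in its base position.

The filler 'which juror' is interpreted as the direct object of 'urge'. Fronting leaves a gap immediately after 'urge':
Which juror must Elena urge ___ to send the draft to Maria?

Elena must urge which juror to send the draft to Maria.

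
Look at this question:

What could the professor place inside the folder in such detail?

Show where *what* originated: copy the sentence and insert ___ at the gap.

Underlying clause: The professor could place what inside the folder in such detail.
The filler 'what' is interpreted as the direct object of 'place'. The gap is right after 'place'.

What could the professor place ___ inside the folder in such detail?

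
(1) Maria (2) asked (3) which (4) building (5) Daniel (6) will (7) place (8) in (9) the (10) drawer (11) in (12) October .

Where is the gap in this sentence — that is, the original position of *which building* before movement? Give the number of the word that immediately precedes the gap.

Pre-movement form: Daniel will place which building in the drawer in October.
'which building' is the direct object of 'place'. Fronting leaves a gap immediately after 'place':
Maria asked which building Daniel will place ___ in the drawer in October.
'place' is word 7.

7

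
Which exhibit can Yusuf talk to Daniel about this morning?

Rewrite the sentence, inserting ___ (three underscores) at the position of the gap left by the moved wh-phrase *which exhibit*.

Underlying clause: Yusuf can talk to Daniel about which exhibit this morning.
'which exhibit' is the object of the preposition 'about'. The gap is right after 'about'.

Which exhibit can Yusuf talk to Daniel about ___ this morning?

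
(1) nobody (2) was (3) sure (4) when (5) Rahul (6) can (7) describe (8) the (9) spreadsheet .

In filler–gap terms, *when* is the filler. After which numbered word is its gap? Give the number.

9

Before movement: Rahul can describe the spreadsheet when.
'when' functions as the temporal adjunct. It moves to the left edge, and the trace sits right after 'spreadsheet':
Nobody was sure when Rahul can describe the spreadsheet ___.
'spreadsheet' is word 9.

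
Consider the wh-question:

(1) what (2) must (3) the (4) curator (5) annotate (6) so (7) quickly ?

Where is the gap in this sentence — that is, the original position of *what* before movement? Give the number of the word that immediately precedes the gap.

5

In situ: The curator must annotate what so quickly.
'what' functions as the direct object of 'annotate'. Wh-movement fronts it, leaving a gap right after 'annotate':
What must the curator annotate ___ so quickly?
'annotate' is word 5.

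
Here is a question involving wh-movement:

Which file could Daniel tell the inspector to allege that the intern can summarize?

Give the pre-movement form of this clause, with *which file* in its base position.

The filler 'which file' is interpreted as the direct object of 'summarize'. Wh-movement fronts it, leaving a gap right after 'summarize':
Which file could Daniel tell the inspector to allege that the intern can summarize ___?

Daniel could tell the inspector to allege that the intern can summarize which file.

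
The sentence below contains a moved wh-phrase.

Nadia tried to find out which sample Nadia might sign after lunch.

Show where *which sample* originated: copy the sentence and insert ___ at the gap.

Pre-movement form: Nadia might sign which sample after lunch.
'which sample' functions as the direct object of 'sign'. The gap is right after 'sign'.

Nadia tried to find out which sample Nadia might sign ___ after lunch.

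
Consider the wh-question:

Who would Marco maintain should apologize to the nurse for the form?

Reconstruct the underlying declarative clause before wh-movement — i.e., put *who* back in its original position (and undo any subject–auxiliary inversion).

'who' functions as the subject of the clause embedded under 'maintain'. It moves to the left edge, and the trace sits right after 'maintain':
Who would Marco maintain ___ should apologize to the nurse for the form?

Marco would maintain who should apologize to the nurse for the form.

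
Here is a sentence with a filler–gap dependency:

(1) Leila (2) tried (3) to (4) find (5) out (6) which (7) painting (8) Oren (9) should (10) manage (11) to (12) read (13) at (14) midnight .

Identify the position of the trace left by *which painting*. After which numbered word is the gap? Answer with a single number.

Pre-movement form: Oren should manage to read which painting at midnight.
The filler 'which painting' is interpreted as the direct object of 'read'. Wh-movement fronts it, leaving a gap right after 'read':
Leila tried to find out which painting Oren should manage to read ___ at midnight.
'read' is word 12.

12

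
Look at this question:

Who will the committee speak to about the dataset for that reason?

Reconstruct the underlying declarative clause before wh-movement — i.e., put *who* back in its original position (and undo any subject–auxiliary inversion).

'who' functions as the object of the preposition 'to'. Fronting leaves a gap immediately after 'to':
Who will the committee speak to ___ about the dataset for that reason?

The committee will speak to who about the dataset for that reason.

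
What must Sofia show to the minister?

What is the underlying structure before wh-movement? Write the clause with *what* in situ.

'what' functions as the direct object of 'show'. Wh-movement fronts it, leaving a gap right after 'show':
What must Sofia show ___ to the minister?

Sofia must show what to the minister.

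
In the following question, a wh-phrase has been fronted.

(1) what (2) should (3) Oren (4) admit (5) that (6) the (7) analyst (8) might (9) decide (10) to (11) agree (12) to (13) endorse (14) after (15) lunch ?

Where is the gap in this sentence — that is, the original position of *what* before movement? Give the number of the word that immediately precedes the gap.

13

Underlying clause: Oren should admit that the analyst might decide to agree to endorse what after lunch.
'what' is the direct object of 'endorse'. Wh-movement fronts it, leaving a gap right after 'endorse':
What should Oren admit that the analyst might decide to agree to endorse ___ after lunch?
'endorse' is word 13.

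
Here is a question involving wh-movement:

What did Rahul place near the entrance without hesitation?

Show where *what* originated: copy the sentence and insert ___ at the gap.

What did Rahul place ___ near the entrance without hesitation?

In situ: Rahul did place what near the entrance without hesitation.
'what' functions as the direct object of 'place'. The gap is right after 'place'.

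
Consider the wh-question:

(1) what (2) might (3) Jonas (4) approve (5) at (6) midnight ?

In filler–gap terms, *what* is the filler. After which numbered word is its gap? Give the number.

Pre-movement form: Jonas might approve what at midnight.
The filler 'what' is interpreted as the direct object of 'approve'. Fronting leaves a gap immediately after 'approve':
What might Jonas approve ___ at midnight?
'approve' is word 4.

4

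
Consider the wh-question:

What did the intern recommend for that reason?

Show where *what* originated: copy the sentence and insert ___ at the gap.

Underlying clause: The intern did recommend what for that reason.
The filler 'what' is interpreted as the direct object of 'recommend'. The gap is right after 'recommend'.

What did the intern recommend ___ for that reason?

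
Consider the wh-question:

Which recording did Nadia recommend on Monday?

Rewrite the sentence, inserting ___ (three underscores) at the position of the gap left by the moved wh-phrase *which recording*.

In situ: Nadia did recommend which recording on Monday.
'which recording' is the direct object of 'recommend'. The gap is right after 'recommend'.

Which recording did Nadia recommend ___ on Monday?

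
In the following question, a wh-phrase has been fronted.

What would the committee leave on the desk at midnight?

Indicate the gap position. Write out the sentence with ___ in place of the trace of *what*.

What would the committee leave ___ on the desk at midnight?

Underlying clause: The committee would leave what on the desk at midnight.
'what' functions as the direct object of 'leave'. The gap is right after 'leave'.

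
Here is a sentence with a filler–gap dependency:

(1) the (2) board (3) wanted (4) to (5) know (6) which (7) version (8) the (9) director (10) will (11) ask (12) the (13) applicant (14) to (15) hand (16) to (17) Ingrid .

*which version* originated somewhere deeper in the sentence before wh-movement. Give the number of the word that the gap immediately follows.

15

Underlying clause: The director will ask the applicant to hand which version to Ingrid.
'which version' functions as the direct object of 'hand'. It moves to the left edge, and the trace sits right after 'hand':
The board wanted to know which version the director will ask the applicant to hand ___ to Ingrid.
'hand' is word 15.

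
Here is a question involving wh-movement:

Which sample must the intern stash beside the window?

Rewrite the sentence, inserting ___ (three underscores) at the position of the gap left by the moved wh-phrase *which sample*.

Pre-movement form: The intern must stash which sample beside the window.
'which sample' functions as the direct object of 'stash'. The gap is right after 'stash'.

Which sample must the intern stash ___ beside the window?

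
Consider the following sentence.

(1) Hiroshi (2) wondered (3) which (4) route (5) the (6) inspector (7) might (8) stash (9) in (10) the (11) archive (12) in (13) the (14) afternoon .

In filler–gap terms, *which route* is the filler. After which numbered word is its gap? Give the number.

8

Underlying clause: The inspector might stash which route in the archive in the afternoon.
The filler 'which route' is interpreted as the direct object of 'stash'. Wh-movement fronts it, leaving a gap right after 'stash':
Hiroshi wondered which route the inspector might stash ___ in the archive in the afternoon.
'stash' is word 8.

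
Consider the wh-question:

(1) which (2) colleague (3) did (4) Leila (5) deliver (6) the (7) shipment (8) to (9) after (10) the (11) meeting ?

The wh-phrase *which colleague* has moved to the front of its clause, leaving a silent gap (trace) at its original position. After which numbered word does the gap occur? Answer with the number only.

Pre-movement form: Leila did deliver the shipment to which colleague after the meeting.
'which colleague' is the object of the preposition 'to' (recipient of 'deliver'). It moves to the left edge, and the trace sits right after 'to':
Which colleague did Leila deliver the shipment to ___ after the meeting?
'to' is word 8.

8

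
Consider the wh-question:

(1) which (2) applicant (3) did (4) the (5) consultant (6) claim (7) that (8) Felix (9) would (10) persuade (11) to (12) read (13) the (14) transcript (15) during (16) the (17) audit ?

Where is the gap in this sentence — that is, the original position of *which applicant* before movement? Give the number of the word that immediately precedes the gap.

Before movement: The consultant did claim that Felix would persuade which applicant to read the transcript during the audit.
The filler 'which applicant' is interpreted as the direct object of 'persuade'. Wh-movement fronts it, leaving a gap right after 'persuade':
Which applicant did the consultant claim that Felix would persuade ___ to read the transcript during the audit?
'persuade' is word 10.

10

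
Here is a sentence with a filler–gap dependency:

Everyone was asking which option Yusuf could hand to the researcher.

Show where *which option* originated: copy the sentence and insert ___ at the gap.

Before movement: Yusuf could hand which option to the researcher.
'which option' is the direct object of 'hand'. The gap is right after 'hand'.

Everyone was asking which option Yusuf could hand ___ to the researcher.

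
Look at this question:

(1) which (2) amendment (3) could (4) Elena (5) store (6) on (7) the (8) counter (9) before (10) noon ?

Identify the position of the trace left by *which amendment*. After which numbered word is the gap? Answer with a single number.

5

Pre-movement form: Elena could store which amendment on the counter before noon.
'which amendment' functions as the direct object of 'store'. Wh-movement fronts it, leaving a gap right after 'store':
Which amendment could Elena store ___ on the counter before noon?
'store' is word 5.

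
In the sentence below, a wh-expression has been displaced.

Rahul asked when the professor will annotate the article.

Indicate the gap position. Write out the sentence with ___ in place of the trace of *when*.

Before movement: The professor will annotate the article when.
The filler 'when' is interpreted as the temporal adjunct. The gap is right after 'article'.

Rahul asked when the professor will annotate the article ___.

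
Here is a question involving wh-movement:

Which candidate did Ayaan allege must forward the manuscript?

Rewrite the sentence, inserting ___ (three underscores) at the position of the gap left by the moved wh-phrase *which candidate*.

Which candidate did Ayaan allege ___ must forward the manuscript?

Underlying clause: Ayaan did allege which candidate must forward the manuscript.
'which candidate' functions as the subject of the clause embedded under 'allege'. The gap is right after 'allege'.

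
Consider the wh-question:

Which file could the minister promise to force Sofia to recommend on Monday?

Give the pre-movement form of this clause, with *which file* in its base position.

The filler 'which file' is interpreted as the direct object of 'recommend'. It moves to the left edge, and the trace sits right after 'recommend':
Which file could the minister promise to force Sofia to recommend ___ on Monday?

The minister could promise to force Sofia to recommend which file on Monday.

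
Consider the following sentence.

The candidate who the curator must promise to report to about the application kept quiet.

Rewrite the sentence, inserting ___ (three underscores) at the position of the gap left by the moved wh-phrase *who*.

The candidate who the curator must promise to report to ___ about the application kept quiet.

'who' is the object of the preposition 'to'. The gap is right after 'to'.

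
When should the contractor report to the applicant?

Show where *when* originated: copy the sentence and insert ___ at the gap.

When should the contractor report to the applicant ___?

Underlying clause: The contractor should report to the applicant when.
'when' is the temporal adjunct. The gap is right after 'applicant'.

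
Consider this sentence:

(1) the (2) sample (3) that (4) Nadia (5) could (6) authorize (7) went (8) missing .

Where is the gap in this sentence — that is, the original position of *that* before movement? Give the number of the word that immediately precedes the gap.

6

'that' is the direct object of 'authorize'. It moves to the left edge, and the trace sits right after 'authorize':
The sample that Nadia could authorize ___ went missing.
'authorize' is word 6.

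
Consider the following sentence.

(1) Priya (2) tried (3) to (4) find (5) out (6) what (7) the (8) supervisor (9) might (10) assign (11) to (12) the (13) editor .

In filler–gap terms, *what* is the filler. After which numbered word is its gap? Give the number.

10

Underlying clause: The supervisor might assign what to the editor.
'what' functions as the direct object of 'assign'. Fronting leaves a gap immediately after 'assign':
Priya tried to find out what the supervisor might assign ___ to the editor.
'assign' is word 10.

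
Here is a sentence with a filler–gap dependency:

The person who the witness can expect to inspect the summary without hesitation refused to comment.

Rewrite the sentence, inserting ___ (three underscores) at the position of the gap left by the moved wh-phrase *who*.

The person who the witness can expect ___ to inspect the summary without hesitation refused to comment.

'who' is the direct object of 'expect'. The gap is right after 'expect'.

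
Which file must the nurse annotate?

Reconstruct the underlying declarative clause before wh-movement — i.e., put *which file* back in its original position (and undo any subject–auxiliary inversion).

The nurse must annotate which file.

'which file' functions as the direct object of 'annotate'. Fronting leaves a gap immediately after 'annotate':
Which file must the nurse annotate ___?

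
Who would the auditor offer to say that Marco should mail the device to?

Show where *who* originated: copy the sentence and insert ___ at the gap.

In situ: The auditor would offer to say that Marco should mail the device to who.
'who' is the object of the preposition 'to' (recipient of 'mail'). The gap is right after 'to'.

Who would the auditor offer to say that Marco should mail the device to ___?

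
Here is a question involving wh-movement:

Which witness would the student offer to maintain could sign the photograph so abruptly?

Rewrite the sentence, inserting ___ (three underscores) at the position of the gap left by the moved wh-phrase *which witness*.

Which witness would the student offer to maintain ___ could sign the photograph so abruptly?

In situ: The student would offer to maintain which witness could sign the photograph so abruptly.
'which witness' functions as the subject of the clause embedded under 'maintain'. The gap is right after 'maintain'.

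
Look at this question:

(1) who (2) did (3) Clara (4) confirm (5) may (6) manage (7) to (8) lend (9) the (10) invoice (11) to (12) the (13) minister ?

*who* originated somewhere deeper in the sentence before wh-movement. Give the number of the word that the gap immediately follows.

In situ: Clara did confirm who may manage to lend the invoice to the minister.
'who' is the subject of the clause embedded under 'confirm'. It moves to the left edge, and the trace sits right after 'confirm':
Who did Clara confirm ___ may manage to lend the invoice to the minister?
'confirm' is word 4.

4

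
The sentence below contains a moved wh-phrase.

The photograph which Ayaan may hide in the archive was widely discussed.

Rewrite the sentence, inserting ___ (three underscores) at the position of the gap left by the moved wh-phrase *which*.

'which' is the direct object of 'hide'. The gap is right after 'hide'.

The photograph which Ayaan may hide ___ in the archive was widely discussed.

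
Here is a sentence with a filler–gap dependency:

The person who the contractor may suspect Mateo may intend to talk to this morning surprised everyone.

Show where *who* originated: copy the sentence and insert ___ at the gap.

The person who the contractor may suspect Mateo may intend to talk to ___ this morning surprised everyone.

The filler 'who' is interpreted as the object of the preposition 'to'. The gap is right after 'to'.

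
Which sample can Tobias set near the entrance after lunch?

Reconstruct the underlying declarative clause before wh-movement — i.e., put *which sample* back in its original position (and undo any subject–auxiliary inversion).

The filler 'which sample' is interpreted as the direct object of 'set'. Fronting leaves a gap immediately after 'set':
Which sample can Tobias set ___ near the entrance after lunch?

Tobias can set which sample near the entrance after lunch.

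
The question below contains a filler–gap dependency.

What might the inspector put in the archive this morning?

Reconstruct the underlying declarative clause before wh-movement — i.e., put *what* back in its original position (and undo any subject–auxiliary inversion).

The inspector might put what in the archive this morning.

The filler 'what' is interpreted as the direct object of 'put'. Fronting leaves a gap immediately after 'put':
What might the inspector put ___ in the archive this morning?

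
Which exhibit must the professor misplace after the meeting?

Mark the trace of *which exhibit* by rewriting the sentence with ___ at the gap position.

Underlying clause: The professor must misplace which exhibit after the meeting.
'which exhibit' is the direct object of 'misplace'. The gap is right after 'misplace'.

Which exhibit must the professor misplace ___ after the meeting?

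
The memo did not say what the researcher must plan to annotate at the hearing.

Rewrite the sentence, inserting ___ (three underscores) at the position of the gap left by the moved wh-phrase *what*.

The memo did not say what the researcher must plan to annotate ___ at the hearing.

Underlying clause: The researcher must plan to annotate what at the hearing.
The filler 'what' is interpreted as the direct object of 'annotate'. The gap is right after 'annotate'.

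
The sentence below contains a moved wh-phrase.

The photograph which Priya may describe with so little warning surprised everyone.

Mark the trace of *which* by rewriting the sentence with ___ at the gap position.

'which' functions as the direct object of 'describe'. The gap is right after 'describe'.

The photograph which Priya may describe ___ with so little warning surprised everyone.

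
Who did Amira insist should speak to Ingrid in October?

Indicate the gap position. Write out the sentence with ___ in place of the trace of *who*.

Pre-movement form: Amira did insist who should speak to Ingrid in October.
'who' functions as the subject of the clause embedded under 'insist'. The gap is right after 'insist'.

Who did Amira insist ___ should speak to Ingrid in October?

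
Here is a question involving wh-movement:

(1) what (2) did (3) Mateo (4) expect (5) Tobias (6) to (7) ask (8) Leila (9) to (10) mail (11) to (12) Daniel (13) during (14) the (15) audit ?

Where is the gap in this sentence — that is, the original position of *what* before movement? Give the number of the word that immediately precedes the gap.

Pre-movement form: Mateo did expect Tobias to ask Leila to mail what to Daniel during the audit.
'what' is the direct object of 'mail'. Wh-movement fronts it, leaving a gap right after 'mail':
What did Mateo expect Tobias to ask Leila to mail ___ to Daniel during the audit?
'mail' is word 10.

10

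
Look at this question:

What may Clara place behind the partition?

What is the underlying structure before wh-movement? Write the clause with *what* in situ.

Clara may place what behind the partition.

'what' is the direct object of 'place'. Fronting leaves a gap immediately after 'place':
What may Clara place ___ behind the partition?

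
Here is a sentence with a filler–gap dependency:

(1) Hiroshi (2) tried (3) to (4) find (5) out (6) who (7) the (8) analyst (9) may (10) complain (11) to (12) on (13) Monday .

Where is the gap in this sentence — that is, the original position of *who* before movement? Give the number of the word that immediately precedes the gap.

11

Underlying clause: The analyst may complain to who on Monday.
The filler 'who' is interpreted as the object of the preposition 'to'. Wh-movement fronts it, leaving a gap right after 'to':
Hiroshi tried to find out who the analyst may complain to ___ on Monday.
'to' is word 11.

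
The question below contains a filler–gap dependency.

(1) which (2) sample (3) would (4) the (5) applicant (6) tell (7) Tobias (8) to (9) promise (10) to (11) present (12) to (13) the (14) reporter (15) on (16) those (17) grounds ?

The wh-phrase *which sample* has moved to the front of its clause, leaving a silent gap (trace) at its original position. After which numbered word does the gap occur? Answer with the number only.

11

Underlying clause: The applicant would tell Tobias to promise to present which sample to the reporter on those grounds.
'which sample' functions as the direct object of 'present'. It moves to the left edge, and the trace sits right after 'present':
Which sample would the applicant tell Tobias to promise to present ___ to the reporter on those grounds?
'present' is word 11.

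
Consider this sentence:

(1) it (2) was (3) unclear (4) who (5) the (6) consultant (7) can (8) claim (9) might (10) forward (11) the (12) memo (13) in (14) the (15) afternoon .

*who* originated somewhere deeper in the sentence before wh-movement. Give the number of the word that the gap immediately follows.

8

In situ: The consultant can claim who might forward the memo in the afternoon.
'who' is the subject of the clause embedded under 'claim'. Fronting leaves a gap immediately after 'claim':
It was unclear who the consultant can claim ___ might forward the memo in the afternoon.
'claim' is word 8.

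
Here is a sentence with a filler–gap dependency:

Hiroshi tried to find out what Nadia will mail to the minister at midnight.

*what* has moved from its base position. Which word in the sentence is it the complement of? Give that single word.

mail

In situ: Nadia will mail what to the minister at midnight.
'what' functions as the direct object of 'mail'. It moves to the left edge, and the trace sits right after 'mail':
Hiroshi tried to find out what Nadia will mail ___ to the minister at midnight.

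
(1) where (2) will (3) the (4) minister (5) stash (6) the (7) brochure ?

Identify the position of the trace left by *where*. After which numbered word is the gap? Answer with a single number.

Before movement: The minister will stash the brochure where.
'where' functions as the locative complement of 'stash'. It moves to the left edge, and the trace sits right after 'brochure':
Where will the minister stash the brochure ___?
'brochure' is word 7.

7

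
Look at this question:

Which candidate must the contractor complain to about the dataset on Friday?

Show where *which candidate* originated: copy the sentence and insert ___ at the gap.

Which candidate must the contractor complain to ___ about the dataset on Friday?

In situ: The contractor must complain to which candidate about the dataset on Friday.
'which candidate' functions as the object of the preposition 'to'. The gap is right after 'to'.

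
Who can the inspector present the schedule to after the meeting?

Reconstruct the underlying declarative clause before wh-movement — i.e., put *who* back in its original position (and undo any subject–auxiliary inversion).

'who' is the object of the preposition 'to' (recipient of 'present'). Wh-movement fronts it, leaving a gap right after 'to':
Who can the inspector present the schedule to ___ after the meeting?

The inspector can present the schedule to who after the meeting.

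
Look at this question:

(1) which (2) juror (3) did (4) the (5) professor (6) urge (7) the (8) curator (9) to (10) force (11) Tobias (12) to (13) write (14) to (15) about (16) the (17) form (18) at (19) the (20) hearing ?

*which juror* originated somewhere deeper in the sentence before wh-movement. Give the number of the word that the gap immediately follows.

14

Underlying clause: The professor did urge the curator to force Tobias to write to which juror about the form at the hearing.
'which juror' functions as the object of the preposition 'to'. Wh-movement fronts it, leaving a gap right after 'to':
Which juror did the professor urge the curator to force Tobias to write to ___ about the form at the hearing?
'to' is word 14.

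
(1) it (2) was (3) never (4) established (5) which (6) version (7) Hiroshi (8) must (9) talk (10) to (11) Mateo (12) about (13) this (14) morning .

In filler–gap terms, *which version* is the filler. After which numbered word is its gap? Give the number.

12

In situ: Hiroshi must talk to Mateo about which version this morning.
The filler 'which version' is interpreted as the object of the preposition 'about'. It moves to the left edge, and the trace sits right after 'about':
It was never established which version Hiroshi must talk to Mateo about ___ this morning.
'about' is word 12.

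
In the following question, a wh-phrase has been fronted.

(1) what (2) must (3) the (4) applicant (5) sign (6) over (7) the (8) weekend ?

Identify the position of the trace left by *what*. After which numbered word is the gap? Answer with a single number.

5

Before movement: The applicant must sign what over the weekend.
The filler 'what' is interpreted as the direct object of 'sign'. It moves to the left edge, and the trace sits right after 'sign':
What must the applicant sign ___ over the weekend?
'sign' is word 5.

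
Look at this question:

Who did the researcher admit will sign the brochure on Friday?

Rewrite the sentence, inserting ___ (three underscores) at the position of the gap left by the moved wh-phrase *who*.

Who did the researcher admit ___ will sign the brochure on Friday?

In situ: The researcher did admit who will sign the brochure on Friday.
'who' functions as the subject of the clause embedded under 'admit'. The gap is right after 'admit'.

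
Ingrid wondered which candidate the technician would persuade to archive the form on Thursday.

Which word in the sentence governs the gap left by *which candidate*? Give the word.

Before movement: The technician would persuade which candidate to archive the form on Thursday.
'which candidate' is the direct object of 'persuade'. It moves to the left edge, and the trace sits right after 'persuade':
Ingrid wondered which candidate the technician would persuade ___ to archive the form on Thursday.

persuade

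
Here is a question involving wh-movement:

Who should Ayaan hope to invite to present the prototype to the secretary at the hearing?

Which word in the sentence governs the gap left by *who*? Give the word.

invite

Underlying clause: Ayaan should hope to invite who to present the prototype to the secretary at the hearing.
'who' is the direct object of 'invite'. It moves to the left edge, and the trace sits right after 'invite':
Who should Ayaan hope to invite ___ to present the prototype to the secretary at the hearing?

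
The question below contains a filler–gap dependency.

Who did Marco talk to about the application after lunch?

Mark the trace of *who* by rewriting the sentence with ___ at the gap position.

Who did Marco talk to ___ about the application after lunch?

Before movement: Marco did talk to who about the application after lunch.
The filler 'who' is interpreted as the object of the preposition 'to'. The gap is right after 'to'.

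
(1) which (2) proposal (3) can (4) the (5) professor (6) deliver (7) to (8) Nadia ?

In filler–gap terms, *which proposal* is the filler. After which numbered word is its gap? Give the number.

In situ: The professor can deliver which proposal to Nadia.
'which proposal' is the direct object of 'deliver'. It moves to the left edge, and the trace sits right after 'deliver':
Which proposal can the professor deliver ___ to Nadia?
'deliver' is word 6.

6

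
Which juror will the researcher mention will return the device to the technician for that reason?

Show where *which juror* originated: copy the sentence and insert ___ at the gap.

Before movement: The researcher will mention which juror will return the device to the technician for that reason.
'which juror' is the subject of the clause embedded under 'mention'. The gap is right after 'mention'.

Which juror will the researcher mention ___ will return the device to the technician for that reason?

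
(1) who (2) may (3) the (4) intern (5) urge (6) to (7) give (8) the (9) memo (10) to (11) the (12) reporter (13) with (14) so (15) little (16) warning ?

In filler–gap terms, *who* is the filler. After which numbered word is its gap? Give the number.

Before movement: The intern may urge who to give the memo to the reporter with so little warning.
The filler 'who' is interpreted as the direct object of 'urge'. Wh-movement fronts it, leaving a gap right after 'urge':
Who may the intern urge ___ to give the memo to the reporter with so little warning?
'urge' is word 5.

5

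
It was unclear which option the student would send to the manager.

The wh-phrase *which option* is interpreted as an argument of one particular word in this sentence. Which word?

send

In situ: The student would send which option to the manager.
'which option' is the direct object of 'send'. It moves to the left edge, and the trace sits right after 'send':
It was unclear which option the student would send ___ to the manager.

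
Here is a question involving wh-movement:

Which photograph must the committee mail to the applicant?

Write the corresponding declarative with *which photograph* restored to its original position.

The committee must mail which photograph to the applicant.

'which photograph' functions as the direct object of 'mail'. Wh-movement fronts it, leaving a gap right after 'mail':
Which photograph must the committee mail ___ to the applicant?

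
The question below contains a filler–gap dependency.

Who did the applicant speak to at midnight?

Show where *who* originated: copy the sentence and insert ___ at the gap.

Underlying clause: The applicant did speak to who at midnight.
'who' is the object of the preposition 'to'. The gap is right after 'to'.

Who did the applicant speak to ___ at midnight?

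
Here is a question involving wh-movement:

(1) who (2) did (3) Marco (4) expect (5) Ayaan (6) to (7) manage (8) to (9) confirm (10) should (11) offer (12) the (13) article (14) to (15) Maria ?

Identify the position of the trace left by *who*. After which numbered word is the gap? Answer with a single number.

In situ: Marco did expect Ayaan to manage to confirm who should offer the article to Maria.
The filler 'who' is interpreted as the subject of the clause embedded under 'confirm'. Wh-movement fronts it, leaving a gap right after 'confirm':
Who did Marco expect Ayaan to manage to confirm ___ should offer the article to Maria?
'confirm' is word 9.

9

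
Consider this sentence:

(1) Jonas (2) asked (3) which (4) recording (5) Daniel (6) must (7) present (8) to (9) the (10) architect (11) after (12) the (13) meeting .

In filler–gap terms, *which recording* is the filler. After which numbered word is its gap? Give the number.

7

Before movement: Daniel must present which recording to the architect after the meeting.
'which recording' functions as the direct object of 'present'. Wh-movement fronts it, leaving a gap right after 'present':
Jonas asked which recording Daniel must present ___ to the architect after the meeting.
'present' is word 7.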